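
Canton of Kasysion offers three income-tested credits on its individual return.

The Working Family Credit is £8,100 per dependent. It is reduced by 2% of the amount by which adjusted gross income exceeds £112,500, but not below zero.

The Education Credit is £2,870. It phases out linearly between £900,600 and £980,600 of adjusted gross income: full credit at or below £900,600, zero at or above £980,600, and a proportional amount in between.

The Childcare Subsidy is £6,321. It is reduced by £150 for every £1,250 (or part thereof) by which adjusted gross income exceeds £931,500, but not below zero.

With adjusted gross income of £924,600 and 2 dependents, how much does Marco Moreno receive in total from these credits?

£8,330

Working Family Credit: base = 2 × £8,100 = £16,200. 2% of the £812,100 excess over £112,500 is £16,242 ≥ base, so the credit is £0.
Education Credit: £924,600 is £24,000 into a £80,000 phase-out range, leaving 56,000/80,000 of the credit: £2,870 × 56,000/80,000 = £2,009.
Childcare Subsidy: £924,600 is at or below the £931,500 threshold, so the full £6,321 applies.
Total: £0 + £2,009 + £6,321 = £8,330.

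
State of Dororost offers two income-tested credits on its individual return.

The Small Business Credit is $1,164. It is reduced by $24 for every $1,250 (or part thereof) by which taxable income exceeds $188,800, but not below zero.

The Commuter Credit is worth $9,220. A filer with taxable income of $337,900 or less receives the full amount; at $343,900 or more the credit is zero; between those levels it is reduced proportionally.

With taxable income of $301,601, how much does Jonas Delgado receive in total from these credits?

Small Business Credit: income exceeds $188,800 by $112,801 → 91 increments × $24 = $2,184 ≥ base, so the credit is $0.
Commuter Credit: $301,601 is at or below the $337,900 threshold, so the full $9,220 applies.
Total: $0 + $9,220 = $9,220.

$9,220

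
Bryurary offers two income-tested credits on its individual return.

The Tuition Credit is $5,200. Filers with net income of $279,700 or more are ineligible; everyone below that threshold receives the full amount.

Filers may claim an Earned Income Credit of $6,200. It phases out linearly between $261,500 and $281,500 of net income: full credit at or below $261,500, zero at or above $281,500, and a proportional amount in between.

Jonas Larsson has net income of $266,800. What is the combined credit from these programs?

Tuition Credit: $266,800 is below the $279,700 cutoff, so the full $5,200 applies.
Earned Income Credit: $266,800 is $5,300 into a $20,000 phase-out range, leaving 14,700/20,000 of the credit: $6,200 × 14,700/20,000 = $4,557.
Total: $5,200 + $4,557 = $9,757.

$9,757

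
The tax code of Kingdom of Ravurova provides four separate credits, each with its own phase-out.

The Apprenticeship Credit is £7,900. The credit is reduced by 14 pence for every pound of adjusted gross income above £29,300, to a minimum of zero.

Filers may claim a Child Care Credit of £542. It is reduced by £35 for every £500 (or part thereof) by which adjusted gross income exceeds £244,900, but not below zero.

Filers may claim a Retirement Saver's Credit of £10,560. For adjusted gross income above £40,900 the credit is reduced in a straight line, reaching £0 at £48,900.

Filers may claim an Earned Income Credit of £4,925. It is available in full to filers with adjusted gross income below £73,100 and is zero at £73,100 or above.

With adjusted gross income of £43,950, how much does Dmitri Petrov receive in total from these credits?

£17,850

Apprenticeship Credit: 14% of the £14,650 excess over £29,300 is £2,051; credit = £7,900 − £2,051 = £5,849.
Child Care Credit: £43,950 is at or below the £244,900 threshold, so the full £542 applies.
Retirement Saver's Credit: £43,950 is £3,050 into a £8,000 phase-out range, leaving 4,950/8,000 of the credit: £10,560 × 4,950/8,000 = £6,534.
Earned Income Credit: £43,950 is below the £73,100 cutoff, so the full £4,925 applies.
Total: £5,849 + £542 + £6,534 + £4,925 = £17,850.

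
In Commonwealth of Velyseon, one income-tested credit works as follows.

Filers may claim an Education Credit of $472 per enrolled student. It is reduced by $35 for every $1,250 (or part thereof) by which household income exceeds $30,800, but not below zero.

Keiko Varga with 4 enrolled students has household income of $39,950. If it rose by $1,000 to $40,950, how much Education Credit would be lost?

At $39,950 — base = 4 × $472 = $1,888. income exceeds $30,800 by $9,150, which is 8 full-or-partial $1,250 increments; reduction = 8 × $35 = $280, leaving $1,608.
At $40,950 — base = 4 × $472 = $1,888. income exceeds $30,800 by $10,150, which is 9 full-or-partial $1,250 increments; reduction = 9 × $35 = $315, leaving $1,573.
Lost: $1,608 − $1,573 = $35.

$35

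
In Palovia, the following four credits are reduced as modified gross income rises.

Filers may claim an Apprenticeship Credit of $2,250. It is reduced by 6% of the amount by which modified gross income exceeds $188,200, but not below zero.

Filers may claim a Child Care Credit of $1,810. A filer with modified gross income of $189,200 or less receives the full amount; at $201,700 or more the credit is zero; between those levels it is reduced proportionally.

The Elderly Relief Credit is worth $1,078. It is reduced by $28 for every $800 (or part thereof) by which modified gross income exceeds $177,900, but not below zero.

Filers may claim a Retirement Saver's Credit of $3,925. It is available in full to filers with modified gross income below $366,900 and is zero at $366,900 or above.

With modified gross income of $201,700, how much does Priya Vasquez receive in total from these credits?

Apprenticeship Credit: 6% of the $13,500 excess over $188,200 is $810; credit = $2,250 − $810 = $1,440.
Child Care Credit: $201,700 is at or above $201,700, so the credit is $0.
Elderly Relief Credit: income exceeds $177,900 by $23,800, which is 30 full-or-partial $800 increments; reduction = 30 × $28 = $840, leaving $238.
Retirement Saver's Credit: $201,700 is below the $366,900 cutoff, so the full $3,925 applies.
Total: $1,440 + $0 + $238 + $3,925 = $5,603.

$5,603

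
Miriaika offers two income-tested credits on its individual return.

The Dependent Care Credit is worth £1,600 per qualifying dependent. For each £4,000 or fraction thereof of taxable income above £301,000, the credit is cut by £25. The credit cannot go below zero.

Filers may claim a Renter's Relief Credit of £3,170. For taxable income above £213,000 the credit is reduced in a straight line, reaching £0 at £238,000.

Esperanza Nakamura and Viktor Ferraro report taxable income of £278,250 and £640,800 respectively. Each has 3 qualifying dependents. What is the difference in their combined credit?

£2,125

Esperanza (£278,250): Dependent Care Credit: base = 3 × £1,600 = £4,800. £278,250 is at or below the £301,000 threshold, so the full £4,800 applies. Renter's Relief Credit: £278,250 is at or above £238,000, so the credit is £0. total £4,800 + £0 = £4,800
Viktor (£640,800): Dependent Care Credit: base = 3 × £1,600 = £4,800. income exceeds £301,000 by £339,800, which is 85 full-or-partial £4,000 increments; reduction = 85 × £25 = £2,125, leaving £2,675. Renter's Relief Credit: £640,800 is at or above £238,000, so the credit is £0. total £2,675 + £0 = £2,675
Difference: |£4,800 − £2,675| = £2,125.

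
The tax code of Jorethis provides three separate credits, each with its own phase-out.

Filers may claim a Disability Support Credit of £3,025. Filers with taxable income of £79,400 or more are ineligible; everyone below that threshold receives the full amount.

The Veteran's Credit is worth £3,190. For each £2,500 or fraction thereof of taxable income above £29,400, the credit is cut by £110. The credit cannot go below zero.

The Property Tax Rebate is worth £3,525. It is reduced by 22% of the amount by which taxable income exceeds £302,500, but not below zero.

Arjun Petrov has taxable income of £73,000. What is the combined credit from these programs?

£7,760

Disability Support Credit: £73,000 is below the £79,400 cutoff, so the full £3,025 applies.
Veteran's Credit: income exceeds £29,400 by £43,600, which is 18 full-or-partial £2,500 increments; reduction = 18 × £110 = £1,980, leaving £1,210.
Property Tax Rebate: £73,000 is at or below the £302,500 threshold, so the full £3,525 applies.
Total: £3,025 + £1,210 + £3,525 = £7,760.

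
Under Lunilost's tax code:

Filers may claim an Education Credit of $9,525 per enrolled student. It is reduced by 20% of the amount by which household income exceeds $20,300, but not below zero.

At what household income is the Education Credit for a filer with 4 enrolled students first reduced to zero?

Full credit = 4 × $9,525 = $38,100.
The credit falls by 20% of each dollar above $20,300, so it reaches zero when the excess is $38,100 / 20% = $190,500: income = $20,300 + $190,500 = $210,800.

$210,800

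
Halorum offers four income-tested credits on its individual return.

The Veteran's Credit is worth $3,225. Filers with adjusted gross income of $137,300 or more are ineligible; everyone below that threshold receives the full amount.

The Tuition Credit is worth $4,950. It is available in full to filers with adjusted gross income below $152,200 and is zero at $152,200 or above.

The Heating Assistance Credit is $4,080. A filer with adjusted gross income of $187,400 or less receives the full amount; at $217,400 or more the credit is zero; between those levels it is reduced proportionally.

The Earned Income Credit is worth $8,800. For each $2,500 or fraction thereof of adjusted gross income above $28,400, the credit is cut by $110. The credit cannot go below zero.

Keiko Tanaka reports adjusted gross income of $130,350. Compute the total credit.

Veteran's Credit: $130,350 is below the $137,300 cutoff, so the full $3,225 applies.
Tuition Credit: $130,350 is below the $152,200 cutoff, so the full $4,950 applies.
Heating Assistance Credit: $130,350 is at or below the $187,400 threshold, so the full $4,080 applies.
Earned Income Credit: income exceeds $28,400 by $101,950, which is 41 full-or-partial $2,500 increments; reduction = 41 × $110 = $4,510, leaving $4,290.
Total: $3,225 + $4,950 + $4,080 + $4,290 = $16,545.

$16,545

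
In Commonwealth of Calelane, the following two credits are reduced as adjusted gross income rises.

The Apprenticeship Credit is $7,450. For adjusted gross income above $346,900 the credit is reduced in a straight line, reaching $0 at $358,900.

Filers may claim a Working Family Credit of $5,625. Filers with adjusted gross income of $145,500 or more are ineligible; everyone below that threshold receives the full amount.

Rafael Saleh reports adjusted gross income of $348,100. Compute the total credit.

Apprenticeship Credit: $348,100 is $1,200 into a $12,000 phase-out range, leaving 10,800/12,000 of the credit: $7,450 × 10,800/12,000 = $6,705.
Working Family Credit: $348,100 meets or exceeds the $145,500 cutoff, so the credit is $0.
Total: $6,705 + $0 = $6,705.

$6,705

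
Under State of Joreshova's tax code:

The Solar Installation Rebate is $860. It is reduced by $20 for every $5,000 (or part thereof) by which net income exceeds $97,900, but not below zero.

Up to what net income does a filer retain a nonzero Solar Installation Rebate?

After 42 increments the reduction is 42 × $20 = $840, leaving $20; one more increment wipes it out. Increment 42 ends at excess 42 × $5,000 = $210,000, so the highest qualifying income is $97,900 + $210,000 = $307,900.

$307,900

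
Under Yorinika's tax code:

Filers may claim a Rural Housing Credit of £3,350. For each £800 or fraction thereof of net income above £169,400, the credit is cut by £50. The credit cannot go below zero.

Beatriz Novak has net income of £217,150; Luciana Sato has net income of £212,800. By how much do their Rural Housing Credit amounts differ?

£250

Beatriz (£217,150): Rural Housing Credit: income exceeds £169,400 by £47,750, which is 60 full-or-partial £800 increments; reduction = 60 × £50 = £3,000, leaving £350.
Luciana (£212,800): Rural Housing Credit: income exceeds £169,400 by £43,400, which is 55 full-or-partial £800 increments; reduction = 55 × £50 = £2,750, leaving £600.
Difference: |£350 − £600| = £250.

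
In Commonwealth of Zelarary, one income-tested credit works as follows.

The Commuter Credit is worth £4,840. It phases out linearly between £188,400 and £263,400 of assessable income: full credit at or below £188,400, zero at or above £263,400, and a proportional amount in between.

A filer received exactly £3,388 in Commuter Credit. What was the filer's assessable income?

£3,388 is 3,388/4,840 of the full £4,840, so 1,452/4,840 of the £75,000 range has been used: income = £188,400 + £75,000 × 1,452/4,840 = £210,900.

£210,900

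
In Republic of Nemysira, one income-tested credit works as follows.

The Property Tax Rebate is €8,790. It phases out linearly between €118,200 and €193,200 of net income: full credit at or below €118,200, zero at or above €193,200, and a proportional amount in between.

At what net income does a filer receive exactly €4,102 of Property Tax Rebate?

€158,200

€4,102 is 4,102/8,790 of the full €8,790, so 4,688/8,790 of the €75,000 range has been used: income = €118,200 + €75,000 × 4,688/8,790 = €158,200.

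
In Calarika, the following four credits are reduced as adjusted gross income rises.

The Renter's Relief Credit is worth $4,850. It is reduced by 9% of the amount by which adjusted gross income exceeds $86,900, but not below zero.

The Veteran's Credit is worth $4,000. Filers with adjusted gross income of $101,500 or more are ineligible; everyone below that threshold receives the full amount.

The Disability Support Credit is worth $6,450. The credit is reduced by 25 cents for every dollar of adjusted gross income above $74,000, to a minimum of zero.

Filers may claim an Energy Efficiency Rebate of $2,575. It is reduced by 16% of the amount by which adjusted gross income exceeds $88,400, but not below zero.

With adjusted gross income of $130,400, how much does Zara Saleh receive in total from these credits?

$935

Renter's Relief Credit: 9% of the $43,500 excess over $86,900 is $3,915; credit = $4,850 − $3,915 = $935.
Veteran's Credit: $130,400 meets or exceeds the $101,500 cutoff, so the credit is $0.
Disability Support Credit: 25% of the $56,400 excess over $74,000 is $14,100 ≥ base, so the credit is $0.
Energy Efficiency Rebate: 16% of the $42,000 excess over $88,400 is $6,720 ≥ base, so the credit is $0.
Total: $935 + $0 + $0 + $0 = $935.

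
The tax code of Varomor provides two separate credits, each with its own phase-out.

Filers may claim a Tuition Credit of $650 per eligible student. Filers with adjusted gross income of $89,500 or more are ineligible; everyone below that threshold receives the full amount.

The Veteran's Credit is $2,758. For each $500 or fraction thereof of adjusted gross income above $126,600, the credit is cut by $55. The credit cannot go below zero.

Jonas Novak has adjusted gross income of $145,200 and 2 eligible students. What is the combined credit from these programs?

Tuition Credit: base = 2 × $650 = $1,300. $145,200 meets or exceeds the $89,500 cutoff, so the credit is $0.
Veteran's Credit: income exceeds $126,600 by $18,600, which is 38 full-or-partial $500 increments; reduction = 38 × $55 = $2,090, leaving $668.
Total: $0 + $668 = $668.

$668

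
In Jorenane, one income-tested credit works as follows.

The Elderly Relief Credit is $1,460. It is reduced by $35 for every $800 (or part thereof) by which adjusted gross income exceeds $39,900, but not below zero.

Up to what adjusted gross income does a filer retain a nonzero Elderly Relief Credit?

$72,700

After 41 increments the reduction is 41 × $35 = $1,435, leaving $25; one more increment wipes it out. Increment 41 ends at excess 41 × $800 = $32,800, so the highest qualifying income is $39,900 + $32,800 = $72,700.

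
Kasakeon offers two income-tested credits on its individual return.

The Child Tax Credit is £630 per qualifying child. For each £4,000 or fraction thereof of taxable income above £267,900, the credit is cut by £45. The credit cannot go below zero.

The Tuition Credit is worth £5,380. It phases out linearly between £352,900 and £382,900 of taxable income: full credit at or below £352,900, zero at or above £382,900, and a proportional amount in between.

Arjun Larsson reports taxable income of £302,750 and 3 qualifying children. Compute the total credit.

£6,865

Child Tax Credit: base = 3 × £630 = £1,890. income exceeds £267,900 by £34,850, which is 9 full-or-partial £4,000 increments; reduction = 9 × £45 = £405, leaving £1,485.
Tuition Credit: £302,750 is at or below the £352,900 threshold, so the full £5,380 applies.
Total: £1,485 + £5,380 = £6,865.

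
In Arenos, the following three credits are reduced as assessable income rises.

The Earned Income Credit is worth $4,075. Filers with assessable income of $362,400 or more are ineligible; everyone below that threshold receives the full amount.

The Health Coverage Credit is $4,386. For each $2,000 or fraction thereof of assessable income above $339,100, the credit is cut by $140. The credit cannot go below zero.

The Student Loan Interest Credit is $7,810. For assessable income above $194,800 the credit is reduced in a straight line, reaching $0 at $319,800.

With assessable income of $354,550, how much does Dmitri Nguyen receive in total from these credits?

Earned Income Credit: $354,550 is below the $362,400 cutoff, so the full $4,075 applies.
Health Coverage Credit: income exceeds $339,100 by $15,450, which is 8 full-or-partial $2,000 increments; reduction = 8 × $140 = $1,120, leaving $3,266.
Student Loan Interest Credit: $354,550 is at or above $319,800, so the credit is $0.
Total: $4,075 + $3,266 + $0 = $7,341.

$7,341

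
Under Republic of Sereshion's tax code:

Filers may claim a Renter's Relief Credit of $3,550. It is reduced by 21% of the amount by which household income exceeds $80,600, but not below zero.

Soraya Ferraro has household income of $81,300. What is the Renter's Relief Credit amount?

Renter's Relief Credit: 21% of the $700 excess over $80,600 is $147; credit = $3,550 − $147 = $3,403.

$3,403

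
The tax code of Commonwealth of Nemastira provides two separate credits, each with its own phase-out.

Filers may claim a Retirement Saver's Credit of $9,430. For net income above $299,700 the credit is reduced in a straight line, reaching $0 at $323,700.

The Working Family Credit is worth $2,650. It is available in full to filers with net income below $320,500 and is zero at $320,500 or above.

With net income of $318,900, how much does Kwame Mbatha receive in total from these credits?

$4,536

Retirement Saver's Credit: $318,900 is $19,200 into a $24,000 phase-out range, leaving 4,800/24,000 of the credit: $9,430 × 4,800/24,000 = $1,886.
Working Family Credit: $318,900 is below the $320,500 cutoff, so the full $2,650 applies.
Total: $1,886 + $2,650 = $4,536.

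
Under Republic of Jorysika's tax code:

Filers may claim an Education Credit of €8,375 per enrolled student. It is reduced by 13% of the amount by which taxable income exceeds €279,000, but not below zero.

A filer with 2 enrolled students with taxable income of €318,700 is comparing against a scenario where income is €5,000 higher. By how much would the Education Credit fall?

€650

At €318,700 — base = 2 × €8,375 = €16,750. 13% of the €39,700 excess over €279,000 is €5,161; credit = €16,750 − €5,161 = €11,589.
At €323,700 — base = 2 × €8,375 = €16,750. 13% of the €44,700 excess over €279,000 is €5,811; credit = €16,750 − €5,811 = €10,939.
Lost: €11,589 − €10,939 = €650.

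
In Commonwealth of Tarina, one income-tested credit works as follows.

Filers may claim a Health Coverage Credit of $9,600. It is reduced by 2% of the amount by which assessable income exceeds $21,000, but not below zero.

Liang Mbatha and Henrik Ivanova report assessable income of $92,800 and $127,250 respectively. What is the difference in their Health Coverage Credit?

$689

Liang ($92,800): Health Coverage Credit: 2% of the $71,800 excess over $21,000 is $1,436; credit = $9,600 − $1,436 = $8,164.
Henrik ($127,250): Health Coverage Credit: 2% of the $106,250 excess over $21,000 is $2,125; credit = $9,600 − $2,125 = $7,475.
Difference: |$8,164 − $7,475| = $689.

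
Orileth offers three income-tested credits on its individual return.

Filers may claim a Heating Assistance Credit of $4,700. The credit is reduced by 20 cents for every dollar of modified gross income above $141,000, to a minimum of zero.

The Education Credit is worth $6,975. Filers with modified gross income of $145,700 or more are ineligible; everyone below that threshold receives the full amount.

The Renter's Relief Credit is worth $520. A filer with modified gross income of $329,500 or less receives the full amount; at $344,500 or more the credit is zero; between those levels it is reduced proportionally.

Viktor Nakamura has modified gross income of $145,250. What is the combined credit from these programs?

$11,345

Heating Assistance Credit: 20% of the $4,250 excess over $141,000 is $850; credit = $4,700 − $850 = $3,850.
Education Credit: $145,250 is below the $145,700 cutoff, so the full $6,975 applies.
Renter's Relief Credit: $145,250 is at or below the $329,500 threshold, so the full $520 applies.
Total: $3,850 + $6,975 + $520 = $11,345.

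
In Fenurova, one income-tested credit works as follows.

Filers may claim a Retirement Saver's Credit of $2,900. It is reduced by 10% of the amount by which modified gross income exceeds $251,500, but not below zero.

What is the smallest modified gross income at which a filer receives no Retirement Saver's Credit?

The credit falls by 10% of each dollar above $251,500, so it reaches zero when the excess is $2,900 / 10% = $29,000: income = $251,500 + $29,000 = $280,500.

$280,500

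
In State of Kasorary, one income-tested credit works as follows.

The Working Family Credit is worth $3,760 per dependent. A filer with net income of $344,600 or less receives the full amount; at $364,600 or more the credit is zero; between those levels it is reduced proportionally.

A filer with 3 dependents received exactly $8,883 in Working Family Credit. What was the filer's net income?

Full credit = 3 × $3,760 = $11,280.
$8,883 is 8,883/11,280 of the full $11,280, so 2,397/11,280 of the $20,000 range has been used: income = $344,600 + $20,000 × 2,397/11,280 = $348,850.

$348,850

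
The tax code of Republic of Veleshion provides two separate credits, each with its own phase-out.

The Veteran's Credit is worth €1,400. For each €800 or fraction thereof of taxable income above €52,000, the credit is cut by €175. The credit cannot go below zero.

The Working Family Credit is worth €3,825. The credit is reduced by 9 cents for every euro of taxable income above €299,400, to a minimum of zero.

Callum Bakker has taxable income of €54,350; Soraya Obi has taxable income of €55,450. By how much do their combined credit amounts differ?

Callum (€54,350): Veteran's Credit: income exceeds €52,000 by €2,350, which is 3 full-or-partial €800 increments; reduction = 3 × €175 = €525, leaving €875. Working Family Credit: €54,350 is at or below the €299,400 threshold, so the full €3,825 applies. total €875 + €3,825 = €4,700
Soraya (€55,450): Veteran's Credit: income exceeds €52,000 by €3,450, which is 5 full-or-partial €800 increments; reduction = 5 × €175 = €875, leaving €525. Working Family Credit: €55,450 is at or below the €299,400 threshold, so the full €3,825 applies. total €525 + €3,825 = €4,350
Difference: |€4,700 − €4,350| = €350.

€350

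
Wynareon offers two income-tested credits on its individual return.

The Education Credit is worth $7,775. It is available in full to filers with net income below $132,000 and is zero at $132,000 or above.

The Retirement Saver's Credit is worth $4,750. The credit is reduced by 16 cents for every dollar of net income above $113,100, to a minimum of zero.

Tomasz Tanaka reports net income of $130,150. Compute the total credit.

Education Credit: $130,150 is below the $132,000 cutoff, so the full $7,775 applies.
Retirement Saver's Credit: 16% of the $17,050 excess over $113,100 is $2,728; credit = $4,750 − $2,728 = $2,022.
Total: $7,775 + $2,022 = $9,797.

$9,797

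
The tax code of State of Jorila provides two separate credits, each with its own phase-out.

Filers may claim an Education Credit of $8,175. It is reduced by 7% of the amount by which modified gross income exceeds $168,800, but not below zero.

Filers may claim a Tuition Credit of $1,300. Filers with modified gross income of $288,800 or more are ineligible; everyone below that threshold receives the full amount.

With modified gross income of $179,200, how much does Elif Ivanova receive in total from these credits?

Education Credit: 7% of the $10,400 excess over $168,800 is $728; credit = $8,175 − $728 = $7,447.
Tuition Credit: $179,200 is below the $288,800 cutoff, so the full $1,300 applies.
Total: $7,447 + $1,300 = $8,747.

$8,747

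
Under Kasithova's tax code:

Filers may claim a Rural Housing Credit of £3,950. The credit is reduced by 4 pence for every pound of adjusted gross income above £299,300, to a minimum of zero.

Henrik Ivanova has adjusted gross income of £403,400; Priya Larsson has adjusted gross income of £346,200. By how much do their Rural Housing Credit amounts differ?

Henrik (£403,400): Rural Housing Credit: 4% of the £104,100 excess over £299,300 is £4,164 ≥ base, so the credit is £0.
Priya (£346,200): Rural Housing Credit: 4% of the £46,900 excess over £299,300 is £1,876; credit = £3,950 − £1,876 = £2,074.
Difference: |£0 − £2,074| = £2,074.

£2,074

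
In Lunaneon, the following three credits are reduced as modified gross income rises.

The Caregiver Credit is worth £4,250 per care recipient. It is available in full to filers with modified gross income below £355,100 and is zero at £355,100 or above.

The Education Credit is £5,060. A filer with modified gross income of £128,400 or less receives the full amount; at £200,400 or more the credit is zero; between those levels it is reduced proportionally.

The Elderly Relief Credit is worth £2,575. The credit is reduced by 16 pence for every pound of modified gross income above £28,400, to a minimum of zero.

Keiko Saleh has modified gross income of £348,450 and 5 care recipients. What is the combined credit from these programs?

£21,250

Caregiver Credit: base = 5 × £4,250 = £21,250. £348,450 is below the £355,100 cutoff, so the full £21,250 applies.
Education Credit: £348,450 is at or above £200,400, so the credit is £0.
Elderly Relief Credit: 16% of the £320,050 excess over £28,400 is £51,208 ≥ base, so the credit is £0.
Total: £21,250 + £0 + £0 = £21,250.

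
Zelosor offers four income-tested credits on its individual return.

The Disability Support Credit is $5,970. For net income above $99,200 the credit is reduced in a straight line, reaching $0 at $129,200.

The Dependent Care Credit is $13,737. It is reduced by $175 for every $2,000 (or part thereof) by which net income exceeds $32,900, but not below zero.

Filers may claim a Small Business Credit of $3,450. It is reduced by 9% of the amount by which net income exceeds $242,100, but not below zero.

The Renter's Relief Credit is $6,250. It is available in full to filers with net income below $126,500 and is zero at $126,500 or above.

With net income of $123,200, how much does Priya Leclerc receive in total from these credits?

$16,581

Disability Support Credit: $123,200 is $24,000 into a $30,000 phase-out range, leaving 6,000/30,000 of the credit: $5,970 × 6,000/30,000 = $1,194.
Dependent Care Credit: income exceeds $32,900 by $90,300, which is 46 full-or-partial $2,000 increments; reduction = 46 × $175 = $8,050, leaving $5,687.
Small Business Credit: $123,200 is at or below the $242,100 threshold, so the full $3,450 applies.
Renter's Relief Credit: $123,200 is below the $126,500 cutoff, so the full $6,250 applies.
Total: $1,194 + $5,687 + $3,450 + $6,250 = $16,581.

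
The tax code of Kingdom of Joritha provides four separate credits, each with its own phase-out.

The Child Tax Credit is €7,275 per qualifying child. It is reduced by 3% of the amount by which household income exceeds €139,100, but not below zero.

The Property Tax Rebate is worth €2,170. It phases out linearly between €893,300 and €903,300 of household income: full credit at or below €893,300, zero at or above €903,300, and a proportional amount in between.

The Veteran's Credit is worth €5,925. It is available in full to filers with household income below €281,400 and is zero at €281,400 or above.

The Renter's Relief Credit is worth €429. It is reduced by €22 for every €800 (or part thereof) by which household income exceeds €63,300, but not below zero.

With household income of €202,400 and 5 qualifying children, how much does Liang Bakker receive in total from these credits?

Child Tax Credit: base = 5 × €7,275 = €36,375. 3% of the €63,300 excess over €139,100 is €1,899; credit = €36,375 − €1,899 = €34,476.
Property Tax Rebate: €202,400 is at or below the €893,300 threshold, so the full €2,170 applies.
Veteran's Credit: €202,400 is below the €281,400 cutoff, so the full €5,925 applies.
Renter's Relief Credit: income exceeds €63,300 by €139,100 → 174 increments × €22 = €3,828 ≥ base, so the credit is €0.
Total: €34,476 + €2,170 + €5,925 + €0 = €42,571.

€42,571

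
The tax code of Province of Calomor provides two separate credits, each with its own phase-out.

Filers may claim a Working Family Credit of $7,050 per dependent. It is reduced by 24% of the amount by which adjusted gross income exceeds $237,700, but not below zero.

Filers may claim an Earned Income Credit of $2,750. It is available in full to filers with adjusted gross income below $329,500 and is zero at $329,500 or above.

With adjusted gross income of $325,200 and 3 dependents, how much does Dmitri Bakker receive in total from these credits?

$2,900

Working Family Credit: base = 3 × $7,050 = $21,150. 24% of the $87,500 excess over $237,700 is $21,000; credit = $21,150 − $21,000 = $150.
Earned Income Credit: $325,200 is below the $329,500 cutoff, so the full $2,750 applies.
Total: $150 + $2,750 = $2,900.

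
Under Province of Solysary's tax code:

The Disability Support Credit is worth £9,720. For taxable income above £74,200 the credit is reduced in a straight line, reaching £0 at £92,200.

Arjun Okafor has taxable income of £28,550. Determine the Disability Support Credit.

£9,720

Disability Support Credit: £28,550 is at or below the £74,200 threshold, so the full £9,720 applies.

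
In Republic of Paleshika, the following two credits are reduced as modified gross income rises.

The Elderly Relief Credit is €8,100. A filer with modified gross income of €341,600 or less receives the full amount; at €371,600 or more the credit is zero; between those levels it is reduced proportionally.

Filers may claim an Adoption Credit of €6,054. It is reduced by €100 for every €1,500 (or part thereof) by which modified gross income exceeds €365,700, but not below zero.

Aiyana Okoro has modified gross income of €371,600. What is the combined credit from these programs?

Elderly Relief Credit: €371,600 is at or above €371,600, so the credit is €0.
Adoption Credit: income exceeds €365,700 by €5,900, which is 4 full-or-partial €1,500 increments; reduction = 4 × €100 = €400, leaving €5,654.
Total: €0 + €5,654 = €5,654.

€5,654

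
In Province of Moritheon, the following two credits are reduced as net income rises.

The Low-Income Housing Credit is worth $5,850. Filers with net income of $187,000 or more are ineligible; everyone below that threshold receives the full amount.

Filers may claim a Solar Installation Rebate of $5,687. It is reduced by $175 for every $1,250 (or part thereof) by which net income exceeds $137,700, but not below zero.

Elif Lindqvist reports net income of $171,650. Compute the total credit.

$6,637

Low-Income Housing Credit: $171,650 is below the $187,000 cutoff, so the full $5,850 applies.
Solar Installation Rebate: income exceeds $137,700 by $33,950, which is 28 full-or-partial $1,250 increments; reduction = 28 × $175 = $4,900, leaving $787.
Total: $5,850 + $787 = $6,637.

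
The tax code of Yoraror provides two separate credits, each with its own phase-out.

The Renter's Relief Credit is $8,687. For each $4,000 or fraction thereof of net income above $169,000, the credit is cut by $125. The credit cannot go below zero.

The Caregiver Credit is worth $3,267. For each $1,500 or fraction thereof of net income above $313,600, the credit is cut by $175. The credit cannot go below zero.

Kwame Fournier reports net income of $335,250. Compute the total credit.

$4,079

Renter's Relief Credit: income exceeds $169,000 by $166,250, which is 42 full-or-partial $4,000 increments; reduction = 42 × $125 = $5,250, leaving $3,437.
Caregiver Credit: income exceeds $313,600 by $21,650, which is 15 full-or-partial $1,500 increments; reduction = 15 × $175 = $2,625, leaving $642.
Total: $3,437 + $642 = $4,079.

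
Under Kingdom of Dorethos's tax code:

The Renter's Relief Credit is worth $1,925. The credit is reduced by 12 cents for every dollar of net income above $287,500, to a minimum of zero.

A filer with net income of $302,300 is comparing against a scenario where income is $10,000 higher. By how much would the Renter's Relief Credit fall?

At $302,300 — 12% of the $14,800 excess over $287,500 is $1,776; credit = $1,925 − $1,776 = $149.
At $312,300 — 12% of the $24,800 excess over $287,500 is $2,976 ≥ base, so the credit is $0.
Lost: $149 − $0 = $149.

$149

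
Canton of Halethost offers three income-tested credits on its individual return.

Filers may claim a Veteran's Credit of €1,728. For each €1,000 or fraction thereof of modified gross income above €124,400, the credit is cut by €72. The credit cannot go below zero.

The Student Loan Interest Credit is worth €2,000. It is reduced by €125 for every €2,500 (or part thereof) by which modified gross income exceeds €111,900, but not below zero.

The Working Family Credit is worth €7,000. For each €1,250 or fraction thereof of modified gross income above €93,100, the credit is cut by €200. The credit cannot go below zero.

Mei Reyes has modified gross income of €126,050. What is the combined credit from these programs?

€4,434

Veteran's Credit: income exceeds €124,400 by €1,650, which is 2 full-or-partial €1,000 increments; reduction = 2 × €72 = €144, leaving €1,584.
Student Loan Interest Credit: income exceeds €111,900 by €14,150, which is 6 full-or-partial €2,500 increments; reduction = 6 × €125 = €750, leaving €1,250.
Working Family Credit: income exceeds €93,100 by €32,950, which is 27 full-or-partial €1,250 increments; reduction = 27 × €200 = €5,400, leaving €1,600.
Total: €1,584 + €1,250 + €1,600 = €4,434.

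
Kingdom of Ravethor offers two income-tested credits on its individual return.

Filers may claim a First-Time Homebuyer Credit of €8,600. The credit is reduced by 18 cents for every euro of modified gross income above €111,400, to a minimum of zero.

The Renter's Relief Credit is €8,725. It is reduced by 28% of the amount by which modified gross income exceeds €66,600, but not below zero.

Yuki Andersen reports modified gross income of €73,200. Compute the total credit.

First-Time Homebuyer Credit: €73,200 is at or below the €111,400 threshold, so the full €8,600 applies.
Renter's Relief Credit: 28% of the €6,600 excess over €66,600 is €1,848; credit = €8,725 − €1,848 = €6,877.
Total: €8,600 + €6,877 = €15,477.

€15,477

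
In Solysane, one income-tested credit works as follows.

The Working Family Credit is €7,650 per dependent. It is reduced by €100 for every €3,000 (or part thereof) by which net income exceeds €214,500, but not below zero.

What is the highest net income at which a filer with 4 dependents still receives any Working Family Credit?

€1,129,500

Full credit = 4 × €7,650 = €30,600.
After 305 increments the reduction is 305 × €100 = €30,500, leaving €100; one more increment wipes it out. Increment 305 ends at excess 305 × €3,000 = €915,000, so the highest qualifying income is €214,500 + €915,000 = €1,129,500.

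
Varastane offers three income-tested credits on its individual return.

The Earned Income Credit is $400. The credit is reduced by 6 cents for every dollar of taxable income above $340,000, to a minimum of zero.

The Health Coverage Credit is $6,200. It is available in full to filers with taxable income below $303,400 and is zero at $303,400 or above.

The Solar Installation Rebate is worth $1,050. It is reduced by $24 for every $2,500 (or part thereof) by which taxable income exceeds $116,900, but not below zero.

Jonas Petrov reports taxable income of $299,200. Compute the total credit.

Earned Income Credit: $299,200 is at or below the $340,000 threshold, so the full $400 applies.
Health Coverage Credit: $299,200 is below the $303,400 cutoff, so the full $6,200 applies.
Solar Installation Rebate: income exceeds $116,900 by $182,300 → 73 increments × $24 = $1,752 ≥ base, so the credit is $0.
Total: $400 + $6,200 + $0 = $6,600.

$6,600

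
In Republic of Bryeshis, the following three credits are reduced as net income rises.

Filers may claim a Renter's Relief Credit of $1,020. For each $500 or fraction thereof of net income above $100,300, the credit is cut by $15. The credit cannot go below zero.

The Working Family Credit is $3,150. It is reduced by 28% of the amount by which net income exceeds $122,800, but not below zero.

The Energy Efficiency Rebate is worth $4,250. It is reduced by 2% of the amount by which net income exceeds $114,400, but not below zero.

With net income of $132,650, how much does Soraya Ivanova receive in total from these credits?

Renter's Relief Credit: income exceeds $100,300 by $32,350, which is 65 full-or-partial $500 increments; reduction = 65 × $15 = $975, leaving $45.
Working Family Credit: 28% of the $9,850 excess over $122,800 is $2,758; credit = $3,150 − $2,758 = $392.
Energy Efficiency Rebate: 2% of the $18,250 excess over $114,400 is $365; credit = $4,250 − $365 = $3,885.
Total: $45 + $392 + $3,885 = $4,322.

$4,322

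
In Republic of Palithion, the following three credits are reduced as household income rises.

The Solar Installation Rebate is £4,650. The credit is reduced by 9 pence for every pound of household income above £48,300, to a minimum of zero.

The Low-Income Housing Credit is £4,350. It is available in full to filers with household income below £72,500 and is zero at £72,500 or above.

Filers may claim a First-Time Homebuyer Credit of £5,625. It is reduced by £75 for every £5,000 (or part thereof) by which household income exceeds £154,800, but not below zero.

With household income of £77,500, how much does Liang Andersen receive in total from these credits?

Solar Installation Rebate: 9% of the £29,200 excess over £48,300 is £2,628; credit = £4,650 − £2,628 = £2,022.
Low-Income Housing Credit: £77,500 meets or exceeds the £72,500 cutoff, so the credit is £0.
First-Time Homebuyer Credit: £77,500 is at or below the £154,800 threshold, so the full £5,625 applies.
Total: £2,022 + £0 + £5,625 = £7,647.

£7,647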